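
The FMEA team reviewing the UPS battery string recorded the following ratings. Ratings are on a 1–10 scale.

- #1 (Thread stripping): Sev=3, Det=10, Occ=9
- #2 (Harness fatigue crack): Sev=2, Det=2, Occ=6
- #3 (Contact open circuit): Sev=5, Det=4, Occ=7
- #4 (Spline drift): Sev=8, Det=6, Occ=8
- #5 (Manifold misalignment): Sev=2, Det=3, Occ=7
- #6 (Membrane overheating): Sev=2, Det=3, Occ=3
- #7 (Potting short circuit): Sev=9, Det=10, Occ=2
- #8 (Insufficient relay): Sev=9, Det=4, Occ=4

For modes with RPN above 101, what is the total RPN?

1118

RPN = Severity × Occurrence × Detection:
  #1: 3 × 9 × 10 = 270
  #2: 2 × 6 × 2 = 24
  #3: 5 × 7 × 4 = 140
  #4: 8 × 8 × 6 = 384
  #5: 2 × 7 × 3 = 42
  #6: 2 × 3 × 3 = 18
  #7: 9 × 2 × 10 = 180
  #8: 9 × 4 × 4 = 144
RPN > 101: #1 (270), #3 (140), #4 (384), #7 (180), #8 (144).
Sum: 270 + 140 + 384 + 180 + 144 = 1118.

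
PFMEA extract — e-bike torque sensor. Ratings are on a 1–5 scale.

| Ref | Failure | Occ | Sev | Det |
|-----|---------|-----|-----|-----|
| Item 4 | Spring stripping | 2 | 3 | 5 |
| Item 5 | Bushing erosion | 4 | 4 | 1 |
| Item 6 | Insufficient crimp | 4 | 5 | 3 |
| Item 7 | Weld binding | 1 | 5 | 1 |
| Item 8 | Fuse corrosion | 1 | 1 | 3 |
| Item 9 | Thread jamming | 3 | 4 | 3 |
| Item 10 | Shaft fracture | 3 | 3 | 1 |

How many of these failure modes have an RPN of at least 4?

RPN = Severity × Occurrence × Detection:
  Item 4: 3 × 2 × 5 = 30
  Item 5: 4 × 4 × 1 = 16
  Item 6: 5 × 4 × 3 = 60
  Item 7: 5 × 1 × 1 = 5
  Item 8: 1 × 1 × 3 = 3
  Item 9: 4 × 3 × 3 = 36
  Item 10: 3 × 3 × 1 = 9
Modes with RPN ≥ 4: Item 4 (30), Item 5 (16), Item 6 (60), Item 7 (5), Item 9 (36), Item 10 (9) → 6.

6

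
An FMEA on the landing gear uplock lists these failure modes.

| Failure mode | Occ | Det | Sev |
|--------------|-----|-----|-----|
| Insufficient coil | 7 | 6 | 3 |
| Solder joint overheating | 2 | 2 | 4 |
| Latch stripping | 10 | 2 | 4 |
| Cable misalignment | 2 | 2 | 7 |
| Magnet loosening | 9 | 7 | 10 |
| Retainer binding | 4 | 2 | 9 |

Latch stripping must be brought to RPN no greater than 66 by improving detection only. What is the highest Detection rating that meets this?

Latch stripping: S=4, O=10, D=2 → current RPN = 80.
Fixed product = 40. Need 40 × D ≤ 66, so D ≤ 66/40 = 1.65.
Maximum integer Detection rating = 1 (gives RPN 40; D=2 would give 80 > 66).

1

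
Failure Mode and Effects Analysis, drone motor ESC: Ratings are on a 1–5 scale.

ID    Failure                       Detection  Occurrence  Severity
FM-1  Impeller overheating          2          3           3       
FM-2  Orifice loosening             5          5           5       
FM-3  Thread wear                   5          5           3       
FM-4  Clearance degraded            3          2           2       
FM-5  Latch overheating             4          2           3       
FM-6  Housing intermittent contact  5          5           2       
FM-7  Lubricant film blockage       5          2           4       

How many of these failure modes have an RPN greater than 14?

RPN = Severity × Occurrence × Detection:
  FM-1: 3 × 3 × 2 = 18
  FM-2: 5 × 5 × 5 = 125
  FM-3: 3 × 5 × 5 = 75
  FM-4: 2 × 2 × 3 = 12
  FM-5: 3 × 2 × 4 = 24
  FM-6: 2 × 5 × 5 = 50
  FM-7: 4 × 2 × 5 = 40
Modes with RPN > 14: FM-1 (18), FM-2 (125), FM-3 (75), FM-5 (24), FM-6 (50), FM-7 (40) → 6.

6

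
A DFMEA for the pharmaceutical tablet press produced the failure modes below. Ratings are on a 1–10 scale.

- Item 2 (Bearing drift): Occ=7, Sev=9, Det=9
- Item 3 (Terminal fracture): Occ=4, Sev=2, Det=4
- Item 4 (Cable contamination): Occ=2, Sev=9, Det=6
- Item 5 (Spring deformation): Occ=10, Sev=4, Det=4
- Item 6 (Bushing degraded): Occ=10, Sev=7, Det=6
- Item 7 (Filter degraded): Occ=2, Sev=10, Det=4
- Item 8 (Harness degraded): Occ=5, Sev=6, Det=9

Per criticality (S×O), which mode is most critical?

Criticality = Severity × Occurrence:
  Item 2: 9 × 7 = 63
  Item 3: 2 × 4 = 8
  Item 4: 9 × 2 = 18
  Item 5: 4 × 10 = 40
  Item 6: 7 × 10 = 70
  Item 7: 10 × 2 = 20
  Item 8: 6 × 5 = 30
Highest criticality is 70 → Item 6.

Item 6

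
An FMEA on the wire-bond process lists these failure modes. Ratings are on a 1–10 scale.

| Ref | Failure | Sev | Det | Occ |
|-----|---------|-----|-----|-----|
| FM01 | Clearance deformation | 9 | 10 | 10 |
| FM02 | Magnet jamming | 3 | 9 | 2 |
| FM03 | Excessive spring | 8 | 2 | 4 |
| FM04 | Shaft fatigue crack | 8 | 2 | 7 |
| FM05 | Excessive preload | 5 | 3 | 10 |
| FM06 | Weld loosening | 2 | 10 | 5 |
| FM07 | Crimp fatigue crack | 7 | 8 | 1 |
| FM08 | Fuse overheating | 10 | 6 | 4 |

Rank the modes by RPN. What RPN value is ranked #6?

64

RPN = Severity × Occurrence × Detection:
  FM01: 9 × 10 × 10 = 900
  FM02: 3 × 2 × 9 = 54
  FM03: 8 × 4 × 2 = 64
  FM04: 8 × 7 × 2 = 112
  FM05: 5 × 10 × 3 = 150
  FM06: 2 × 5 × 10 = 100
  FM07: 7 × 1 × 8 = 56
  FM08: 10 × 4 × 6 = 240
Sorted descending: 900, 240, 150, 112, 100, 64, 56, 54.
The sixth-highest RPN is 64 (FM03).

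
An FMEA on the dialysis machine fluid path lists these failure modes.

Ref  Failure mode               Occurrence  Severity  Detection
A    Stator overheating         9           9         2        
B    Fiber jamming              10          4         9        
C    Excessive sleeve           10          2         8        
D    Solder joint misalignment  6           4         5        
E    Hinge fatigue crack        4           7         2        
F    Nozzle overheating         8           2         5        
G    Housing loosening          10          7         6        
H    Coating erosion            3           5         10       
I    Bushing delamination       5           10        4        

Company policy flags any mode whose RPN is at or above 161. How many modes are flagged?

4

RPN = Severity × Occurrence × Detection:
  A: 9 × 9 × 2 = 162
  B: 4 × 10 × 9 = 360
  C: 2 × 10 × 8 = 160
  D: 4 × 6 × 5 = 120
  E: 7 × 4 × 2 = 56
  F: 2 × 8 × 5 = 80
  G: 7 × 10 × 6 = 420
  H: 5 × 3 × 10 = 150
  I: 10 × 5 × 4 = 200
Modes with RPN ≥ 161: A (162), B (360), G (420), I (200) → 4.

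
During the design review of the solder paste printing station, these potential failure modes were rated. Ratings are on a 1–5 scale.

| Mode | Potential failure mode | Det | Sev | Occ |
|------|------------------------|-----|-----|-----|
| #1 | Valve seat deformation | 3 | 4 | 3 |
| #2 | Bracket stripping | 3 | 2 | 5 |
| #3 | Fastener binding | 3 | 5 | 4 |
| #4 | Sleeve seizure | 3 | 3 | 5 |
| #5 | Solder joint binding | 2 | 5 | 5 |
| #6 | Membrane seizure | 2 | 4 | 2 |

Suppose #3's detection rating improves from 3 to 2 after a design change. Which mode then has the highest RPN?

#5

RPN = Severity × Occurrence × Detection:
  #1: 4 × 3 × 3 = 36
  #2: 2 × 5 × 3 = 30
  #3: 5 × 4 × 3 = 60
  #4: 3 × 5 × 3 = 45
  #5: 5 × 5 × 2 = 50
  #6: 4 × 2 × 2 = 16
After action: #3 → 5 × 4 × 2 = 40.
Revised RPNs: #5=50, #4=45, #3=40, #1=36, #2=30, #6=16.
Highest is now #5 (50).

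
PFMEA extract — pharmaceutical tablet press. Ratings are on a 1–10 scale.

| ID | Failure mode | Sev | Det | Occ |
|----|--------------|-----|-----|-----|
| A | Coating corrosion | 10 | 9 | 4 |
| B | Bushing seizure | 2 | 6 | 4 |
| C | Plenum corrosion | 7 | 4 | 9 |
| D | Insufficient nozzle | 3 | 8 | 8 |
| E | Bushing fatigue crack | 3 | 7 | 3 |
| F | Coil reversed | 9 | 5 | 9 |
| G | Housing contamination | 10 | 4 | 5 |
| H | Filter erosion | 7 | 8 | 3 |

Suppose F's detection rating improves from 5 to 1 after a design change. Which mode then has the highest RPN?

A

RPN = Severity × Occurrence × Detection:
  A: 10 × 4 × 9 = 360
  B: 2 × 4 × 6 = 48
  C: 7 × 9 × 4 = 252
  D: 3 × 8 × 8 = 192
  E: 3 × 3 × 7 = 63
  F: 9 × 9 × 5 = 405
  G: 10 × 5 × 4 = 200
  H: 7 × 3 × 8 = 168
After action: F → 9 × 9 × 1 = 81.
Revised RPNs: A=360, C=252, G=200, D=192, H=168, F=81, E=63, B=48.
Highest is now A (360).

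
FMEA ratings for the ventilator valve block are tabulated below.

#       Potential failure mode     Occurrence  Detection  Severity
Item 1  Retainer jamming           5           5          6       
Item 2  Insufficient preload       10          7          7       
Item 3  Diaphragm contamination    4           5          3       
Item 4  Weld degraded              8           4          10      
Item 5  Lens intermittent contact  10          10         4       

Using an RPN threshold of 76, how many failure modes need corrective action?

4

RPN = Severity × Occurrence × Detection:
  Item 1: 6 × 5 × 5 = 150
  Item 2: 7 × 10 × 7 = 490
  Item 3: 3 × 4 × 5 = 60
  Item 4: 10 × 8 × 4 = 320
  Item 5: 4 × 10 × 10 = 400
Modes with RPN ≥ 76: Item 1 (150), Item 2 (490), Item 4 (320), Item 5 (400) → 4.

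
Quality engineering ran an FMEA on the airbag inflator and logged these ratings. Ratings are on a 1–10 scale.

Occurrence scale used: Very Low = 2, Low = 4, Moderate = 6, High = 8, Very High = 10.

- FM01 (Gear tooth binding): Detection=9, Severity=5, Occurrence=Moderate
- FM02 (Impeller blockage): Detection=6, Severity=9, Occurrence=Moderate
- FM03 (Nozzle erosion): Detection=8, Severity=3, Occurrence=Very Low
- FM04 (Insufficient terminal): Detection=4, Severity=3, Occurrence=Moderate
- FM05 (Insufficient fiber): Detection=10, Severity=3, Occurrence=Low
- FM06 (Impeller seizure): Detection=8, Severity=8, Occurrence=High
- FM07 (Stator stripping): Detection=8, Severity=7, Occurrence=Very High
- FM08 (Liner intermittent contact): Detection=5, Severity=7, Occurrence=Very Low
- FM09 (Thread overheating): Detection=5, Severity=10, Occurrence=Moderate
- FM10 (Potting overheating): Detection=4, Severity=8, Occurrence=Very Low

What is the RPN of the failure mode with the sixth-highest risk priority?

120

RPN = Severity × Occurrence × Detection:
  FM01: 5 × 6 × 9 = 270
  FM02: 9 × 6 × 6 = 324
  FM03: 3 × 2 × 8 = 48
  FM04: 3 × 6 × 4 = 72
  FM05: 3 × 4 × 10 = 120
  FM06: 8 × 8 × 8 = 512
  FM07: 7 × 10 × 8 = 560
  FM08: 7 × 2 × 5 = 70
  FM09: 10 × 6 × 5 = 300
  FM10: 8 × 2 × 4 = 64
Sorted descending: 560, 512, 324, 300, 270, 120, 72, 70, 64, 48.
The sixth-highest RPN is 120 (FM05).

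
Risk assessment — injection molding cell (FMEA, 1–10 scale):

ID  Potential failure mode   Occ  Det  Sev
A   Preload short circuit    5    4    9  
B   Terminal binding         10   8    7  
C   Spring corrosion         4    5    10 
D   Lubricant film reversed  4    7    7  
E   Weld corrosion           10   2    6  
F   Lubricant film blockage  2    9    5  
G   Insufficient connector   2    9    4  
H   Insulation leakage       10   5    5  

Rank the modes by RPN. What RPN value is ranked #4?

RPN = Severity × Occurrence × Detection:
  A: 9 × 5 × 4 = 180
  B: 7 × 10 × 8 = 560
  C: 10 × 4 × 5 = 200
  D: 7 × 4 × 7 = 196
  E: 6 × 10 × 2 = 120
  F: 5 × 2 × 9 = 90
  G: 4 × 2 × 9 = 72
  H: 5 × 10 × 5 = 250
Sorted descending: 560, 250, 200, 196, 180, 120, 90, 72.
The fourth-highest RPN is 196 (D).

196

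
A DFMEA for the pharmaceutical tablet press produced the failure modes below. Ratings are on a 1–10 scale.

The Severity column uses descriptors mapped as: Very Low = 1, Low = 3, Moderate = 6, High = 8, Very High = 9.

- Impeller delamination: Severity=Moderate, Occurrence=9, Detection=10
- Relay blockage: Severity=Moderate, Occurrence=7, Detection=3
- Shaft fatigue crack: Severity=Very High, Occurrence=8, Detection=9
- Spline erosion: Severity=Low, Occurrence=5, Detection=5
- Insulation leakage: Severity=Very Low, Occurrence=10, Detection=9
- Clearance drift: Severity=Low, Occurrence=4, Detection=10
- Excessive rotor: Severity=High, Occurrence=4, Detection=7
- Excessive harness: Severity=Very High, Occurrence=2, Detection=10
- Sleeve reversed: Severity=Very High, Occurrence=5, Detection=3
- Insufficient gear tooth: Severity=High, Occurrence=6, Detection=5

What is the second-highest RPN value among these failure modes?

RPN = Severity × Occurrence × Detection:
  Impeller delamination: 6 × 9 × 10 = 540
  Relay blockage: 6 × 7 × 3 = 126
  Shaft fatigue crack: 9 × 8 × 9 = 648
  Spline erosion: 3 × 5 × 5 = 75
  Insulation leakage: 1 × 10 × 9 = 90
  Clearance drift: 3 × 4 × 10 = 120
  Excessive rotor: 8 × 4 × 7 = 224
  Excessive harness: 9 × 2 × 10 = 180
  Sleeve reversed: 9 × 5 × 3 = 135
  Insufficient gear tooth: 8 × 6 × 5 = 240
Sorted descending: 648, 540, 240, 224, 180, 135, 126, 120, 90, 75.
The second-highest RPN is 540 (Impeller delamination).

540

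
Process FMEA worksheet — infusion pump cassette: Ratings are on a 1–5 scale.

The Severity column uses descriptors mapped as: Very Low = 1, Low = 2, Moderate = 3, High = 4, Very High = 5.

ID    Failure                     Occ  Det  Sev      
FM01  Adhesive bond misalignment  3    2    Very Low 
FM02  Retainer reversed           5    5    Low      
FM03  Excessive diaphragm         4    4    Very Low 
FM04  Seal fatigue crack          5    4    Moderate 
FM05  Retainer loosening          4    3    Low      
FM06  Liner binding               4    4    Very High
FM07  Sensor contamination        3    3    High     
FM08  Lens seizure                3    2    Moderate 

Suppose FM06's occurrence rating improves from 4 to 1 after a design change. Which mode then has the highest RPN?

FM04

RPN = Severity × Occurrence × Detection:
  FM01: 1 × 3 × 2 = 6
  FM02: 2 × 5 × 5 = 50
  FM03: 1 × 4 × 4 = 16
  FM04: 3 × 5 × 4 = 60
  FM05: 2 × 4 × 3 = 24
  FM06: 5 × 4 × 4 = 80
  FM07: 4 × 3 × 3 = 36
  FM08: 3 × 3 × 2 = 18
After action: FM06 → 5 × 1 × 4 = 20.
Revised RPNs: FM04=60, FM02=50, FM07=36, FM05=24, FM06=20, FM08=18, FM03=16, FM01=6.
Highest is now FM04 (60).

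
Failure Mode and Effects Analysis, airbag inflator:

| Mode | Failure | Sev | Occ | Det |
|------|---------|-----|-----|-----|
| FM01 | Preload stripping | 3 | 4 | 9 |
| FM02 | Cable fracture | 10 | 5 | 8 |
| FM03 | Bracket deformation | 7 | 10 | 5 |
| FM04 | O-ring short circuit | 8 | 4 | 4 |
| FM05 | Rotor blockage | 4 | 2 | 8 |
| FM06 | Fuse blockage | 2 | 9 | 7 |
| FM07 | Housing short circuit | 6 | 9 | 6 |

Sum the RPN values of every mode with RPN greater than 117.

RPN = Severity × Occurrence × Detection:
  FM01: 3 × 4 × 9 = 108
  FM02: 10 × 5 × 8 = 400
  FM03: 7 × 10 × 5 = 350
  FM04: 8 × 4 × 4 = 128
  FM05: 4 × 2 × 8 = 64
  FM06: 2 × 9 × 7 = 126
  FM07: 6 × 9 × 6 = 324
RPN > 117: FM02 (400), FM03 (350), FM04 (128), FM06 (126), FM07 (324).
Sum: 400 + 350 + 128 + 126 + 324 = 1328.

1328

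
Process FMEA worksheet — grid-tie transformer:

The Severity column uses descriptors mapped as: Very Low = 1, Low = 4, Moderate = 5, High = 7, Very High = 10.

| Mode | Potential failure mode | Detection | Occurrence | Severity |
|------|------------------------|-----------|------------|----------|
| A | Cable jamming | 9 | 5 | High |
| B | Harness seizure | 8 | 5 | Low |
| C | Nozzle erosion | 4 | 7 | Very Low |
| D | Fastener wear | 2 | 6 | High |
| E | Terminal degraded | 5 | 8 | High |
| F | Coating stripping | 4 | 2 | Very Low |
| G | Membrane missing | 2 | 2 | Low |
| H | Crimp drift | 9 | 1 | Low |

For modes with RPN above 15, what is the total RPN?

RPN = Severity × Occurrence × Detection:
  A: 7 × 5 × 9 = 315
  B: 4 × 5 × 8 = 160
  C: 1 × 7 × 4 = 28
  D: 7 × 6 × 2 = 84
  E: 7 × 8 × 5 = 280
  F: 1 × 2 × 4 = 8
  G: 4 × 2 × 2 = 16
  H: 4 × 1 × 9 = 36
RPN > 15: A (315), B (160), C (28), D (84), E (280), G (16), H (36).
Sum: 315 + 160 + 28 + 84 + 280 + 16 + 36 = 919.

919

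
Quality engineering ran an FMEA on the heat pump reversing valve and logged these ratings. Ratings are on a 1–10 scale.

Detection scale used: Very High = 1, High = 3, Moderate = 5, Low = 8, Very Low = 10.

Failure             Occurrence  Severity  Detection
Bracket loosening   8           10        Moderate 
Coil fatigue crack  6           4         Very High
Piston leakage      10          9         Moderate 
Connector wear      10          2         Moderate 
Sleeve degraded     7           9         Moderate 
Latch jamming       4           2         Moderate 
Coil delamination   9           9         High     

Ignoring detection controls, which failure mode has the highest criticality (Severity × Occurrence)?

Piston leakage

Criticality = Severity × Occurrence:
  Bracket loosening: 10 × 8 = 80
  Coil fatigue crack: 4 × 6 = 24
  Piston leakage: 9 × 10 = 90
  Connector wear: 2 × 10 = 20
  Sleeve degraded: 9 × 7 = 63
  Latch jamming: 2 × 4 = 8
  Coil delamination: 9 × 9 = 81
Highest criticality is 90 → Piston leakage.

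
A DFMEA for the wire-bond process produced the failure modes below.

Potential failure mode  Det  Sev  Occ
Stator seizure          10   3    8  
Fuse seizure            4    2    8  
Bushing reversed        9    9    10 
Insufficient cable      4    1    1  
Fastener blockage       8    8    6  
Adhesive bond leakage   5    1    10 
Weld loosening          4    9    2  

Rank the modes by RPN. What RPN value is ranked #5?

RPN = Severity × Occurrence × Detection:
  Stator seizure: 3 × 8 × 10 = 240
  Fuse seizure: 2 × 8 × 4 = 64
  Bushing reversed: 9 × 10 × 9 = 810
  Insufficient cable: 1 × 1 × 4 = 4
  Fastener blockage: 8 × 6 × 8 = 384
  Adhesive bond leakage: 1 × 10 × 5 = 50
  Weld loosening: 9 × 2 × 4 = 72
Sorted descending: 810, 384, 240, 72, 64, 50, 4.
The fifth-highest RPN is 64 (Fuse seizure).

64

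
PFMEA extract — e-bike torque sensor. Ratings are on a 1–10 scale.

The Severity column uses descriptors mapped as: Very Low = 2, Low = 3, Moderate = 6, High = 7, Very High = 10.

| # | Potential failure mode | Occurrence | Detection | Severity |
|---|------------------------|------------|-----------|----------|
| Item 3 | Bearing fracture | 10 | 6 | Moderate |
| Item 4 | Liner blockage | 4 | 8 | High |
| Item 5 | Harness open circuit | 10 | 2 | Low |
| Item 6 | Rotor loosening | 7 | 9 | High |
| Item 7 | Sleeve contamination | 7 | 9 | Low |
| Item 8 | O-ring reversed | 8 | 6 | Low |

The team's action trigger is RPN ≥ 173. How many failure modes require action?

4

RPN = Severity × Occurrence × Detection:
  Item 3: 6 × 10 × 6 = 360
  Item 4: 7 × 4 × 8 = 224
  Item 5: 3 × 10 × 2 = 60
  Item 6: 7 × 7 × 9 = 441
  Item 7: 3 × 7 × 9 = 189
  Item 8: 3 × 8 × 6 = 144
Modes with RPN ≥ 173: Item 3 (360), Item 4 (224), Item 6 (441), Item 7 (189) → 4.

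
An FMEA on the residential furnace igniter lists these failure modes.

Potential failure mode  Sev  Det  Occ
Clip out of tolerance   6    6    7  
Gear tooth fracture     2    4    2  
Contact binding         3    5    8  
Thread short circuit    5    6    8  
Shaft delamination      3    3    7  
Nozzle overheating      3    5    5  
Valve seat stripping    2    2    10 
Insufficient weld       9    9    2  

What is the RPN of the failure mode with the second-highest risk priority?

240

RPN = Severity × Occurrence × Detection:
  Clip out of tolerance: 6 × 7 × 6 = 252
  Gear tooth fracture: 2 × 2 × 4 = 16
  Contact binding: 3 × 8 × 5 = 120
  Thread short circuit: 5 × 8 × 6 = 240
  Shaft delamination: 3 × 7 × 3 = 63
  Nozzle overheating: 3 × 5 × 5 = 75
  Valve seat stripping: 2 × 10 × 2 = 40
  Insufficient weld: 9 × 2 × 9 = 162
Sorted descending: 252, 240, 162, 120, 75, 63, 40, 16.
The second-highest RPN is 240 (Thread short circuit).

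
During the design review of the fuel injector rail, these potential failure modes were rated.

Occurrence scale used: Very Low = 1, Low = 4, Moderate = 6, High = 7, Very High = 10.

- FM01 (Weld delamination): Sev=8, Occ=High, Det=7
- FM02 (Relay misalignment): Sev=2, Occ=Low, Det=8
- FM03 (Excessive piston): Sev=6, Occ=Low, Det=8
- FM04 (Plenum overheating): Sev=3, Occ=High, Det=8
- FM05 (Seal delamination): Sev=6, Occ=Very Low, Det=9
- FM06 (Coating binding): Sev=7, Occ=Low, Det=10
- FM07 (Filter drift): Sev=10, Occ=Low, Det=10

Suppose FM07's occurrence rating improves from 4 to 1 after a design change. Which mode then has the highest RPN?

RPN = Severity × Occurrence × Detection:
  FM01: 8 × 7 × 7 = 392
  FM02: 2 × 4 × 8 = 64
  FM03: 6 × 4 × 8 = 192
  FM04: 3 × 7 × 8 = 168
  FM05: 6 × 1 × 9 = 54
  FM06: 7 × 4 × 10 = 280
  FM07: 10 × 4 × 10 = 400
After action: FM07 → 10 × 1 × 10 = 100.
Revised RPNs: FM01=392, FM06=280, FM03=192, FM04=168, FM07=100, FM02=64, FM05=54.
Highest is now FM01 (392).

FM01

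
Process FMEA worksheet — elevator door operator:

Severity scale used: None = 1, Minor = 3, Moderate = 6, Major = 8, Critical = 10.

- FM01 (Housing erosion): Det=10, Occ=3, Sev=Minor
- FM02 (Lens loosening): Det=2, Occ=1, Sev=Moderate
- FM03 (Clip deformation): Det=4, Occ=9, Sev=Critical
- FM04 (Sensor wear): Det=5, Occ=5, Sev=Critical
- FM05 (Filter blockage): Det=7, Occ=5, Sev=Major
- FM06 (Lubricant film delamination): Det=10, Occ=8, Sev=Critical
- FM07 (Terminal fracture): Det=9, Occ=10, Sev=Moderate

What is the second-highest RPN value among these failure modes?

540

RPN = Severity × Occurrence × Detection:
  FM01: 3 × 3 × 10 = 90
  FM02: 6 × 1 × 2 = 12
  FM03: 10 × 9 × 4 = 360
  FM04: 10 × 5 × 5 = 250
  FM05: 8 × 5 × 7 = 280
  FM06: 10 × 8 × 10 = 800
  FM07: 6 × 10 × 9 = 540
Sorted descending: 800, 540, 360, 280, 250, 90, 12.
The second-highest RPN is 540 (FM07).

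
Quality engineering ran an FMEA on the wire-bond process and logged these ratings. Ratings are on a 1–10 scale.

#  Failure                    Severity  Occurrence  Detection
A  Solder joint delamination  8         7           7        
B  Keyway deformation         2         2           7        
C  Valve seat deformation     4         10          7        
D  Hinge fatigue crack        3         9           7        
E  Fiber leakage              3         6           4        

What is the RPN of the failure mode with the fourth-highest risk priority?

72

RPN = Severity × Occurrence × Detection:
  A: 8 × 7 × 7 = 392
  B: 2 × 2 × 7 = 28
  C: 4 × 10 × 7 = 280
  D: 3 × 9 × 7 = 189
  E: 3 × 6 × 4 = 72
Sorted descending: 392, 280, 189, 72, 28.
The fourth-highest RPN is 72 (E).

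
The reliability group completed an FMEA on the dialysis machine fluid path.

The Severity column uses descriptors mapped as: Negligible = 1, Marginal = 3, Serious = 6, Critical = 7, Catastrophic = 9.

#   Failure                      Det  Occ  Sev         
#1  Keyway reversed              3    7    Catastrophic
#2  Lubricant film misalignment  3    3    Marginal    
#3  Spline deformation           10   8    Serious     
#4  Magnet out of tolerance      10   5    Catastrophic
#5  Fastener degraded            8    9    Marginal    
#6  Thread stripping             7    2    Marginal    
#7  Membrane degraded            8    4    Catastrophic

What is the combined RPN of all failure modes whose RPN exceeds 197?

RPN = Severity × Occurrence × Detection:
  #1: 9 × 7 × 3 = 189
  #2: 3 × 3 × 3 = 27
  #3: 6 × 8 × 10 = 480
  #4: 9 × 5 × 10 = 450
  #5: 3 × 9 × 8 = 216
  #6: 3 × 2 × 7 = 42
  #7: 9 × 4 × 8 = 288
RPN > 197: #3 (480), #4 (450), #5 (216), #7 (288).
Sum: 480 + 450 + 216 + 288 = 1434.

1434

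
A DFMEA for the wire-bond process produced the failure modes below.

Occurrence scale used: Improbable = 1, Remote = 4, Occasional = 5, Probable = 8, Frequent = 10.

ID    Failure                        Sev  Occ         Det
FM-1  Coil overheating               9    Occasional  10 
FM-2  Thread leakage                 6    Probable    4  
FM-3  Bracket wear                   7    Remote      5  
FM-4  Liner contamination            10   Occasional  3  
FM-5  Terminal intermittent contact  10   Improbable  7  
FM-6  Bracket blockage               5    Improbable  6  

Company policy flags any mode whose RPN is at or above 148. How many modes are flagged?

RPN = Severity × Occurrence × Detection:
  FM-1: 9 × 5 × 10 = 450
  FM-2: 6 × 8 × 4 = 192
  FM-3: 7 × 4 × 5 = 140
  FM-4: 10 × 5 × 3 = 150
  FM-5: 10 × 1 × 7 = 70
  FM-6: 5 × 1 × 6 = 30
Modes with RPN ≥ 148: FM-1 (450), FM-2 (192), FM-4 (150) → 3.

3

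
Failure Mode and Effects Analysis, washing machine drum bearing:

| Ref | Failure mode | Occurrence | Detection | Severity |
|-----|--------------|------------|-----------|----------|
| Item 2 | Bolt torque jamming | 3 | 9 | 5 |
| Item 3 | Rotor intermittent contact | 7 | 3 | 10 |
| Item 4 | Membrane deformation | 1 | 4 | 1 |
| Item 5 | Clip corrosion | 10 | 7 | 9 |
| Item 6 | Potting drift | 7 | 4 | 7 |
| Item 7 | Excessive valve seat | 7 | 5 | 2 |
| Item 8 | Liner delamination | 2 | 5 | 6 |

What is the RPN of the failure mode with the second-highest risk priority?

210

RPN = Severity × Occurrence × Detection:
  Item 2: 5 × 3 × 9 = 135
  Item 3: 10 × 7 × 3 = 210
  Item 4: 1 × 1 × 4 = 4
  Item 5: 9 × 10 × 7 = 630
  Item 6: 7 × 7 × 4 = 196
  Item 7: 2 × 7 × 5 = 70
  Item 8: 6 × 2 × 5 = 60
Sorted descending: 630, 210, 196, 135, 70, 60, 4.
The second-highest RPN is 210 (Item 3).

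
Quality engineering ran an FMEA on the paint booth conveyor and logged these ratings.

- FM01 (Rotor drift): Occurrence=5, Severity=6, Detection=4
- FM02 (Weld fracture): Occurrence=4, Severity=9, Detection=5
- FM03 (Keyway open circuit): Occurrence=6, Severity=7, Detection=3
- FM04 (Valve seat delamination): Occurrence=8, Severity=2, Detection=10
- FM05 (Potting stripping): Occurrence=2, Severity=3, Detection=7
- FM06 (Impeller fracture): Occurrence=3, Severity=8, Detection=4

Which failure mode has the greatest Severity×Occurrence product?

Criticality = Severity × Occurrence:
  FM01: 6 × 5 = 30
  FM02: 9 × 4 = 36
  FM03: 7 × 6 = 42
  FM04: 2 × 8 = 16
  FM05: 3 × 2 = 6
  FM06: 8 × 3 = 24
Highest criticality is 42 → FM03.

FM03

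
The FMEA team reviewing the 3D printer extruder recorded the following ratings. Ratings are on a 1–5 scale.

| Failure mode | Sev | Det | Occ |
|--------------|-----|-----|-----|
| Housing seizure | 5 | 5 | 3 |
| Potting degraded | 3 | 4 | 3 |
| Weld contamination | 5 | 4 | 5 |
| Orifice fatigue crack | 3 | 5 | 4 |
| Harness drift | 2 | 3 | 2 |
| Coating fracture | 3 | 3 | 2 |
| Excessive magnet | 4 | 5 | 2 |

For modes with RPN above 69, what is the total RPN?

175

RPN = Severity × Occurrence × Detection:
  Housing seizure: 5 × 3 × 5 = 75
  Potting degraded: 3 × 3 × 4 = 36
  Weld contamination: 5 × 5 × 4 = 100
  Orifice fatigue crack: 3 × 4 × 5 = 60
  Harness drift: 2 × 2 × 3 = 12
  Coating fracture: 3 × 2 × 3 = 18
  Excessive magnet: 4 × 2 × 5 = 40
RPN > 69: Housing seizure (75), Weld contamination (100).
Sum: 75 + 100 = 175.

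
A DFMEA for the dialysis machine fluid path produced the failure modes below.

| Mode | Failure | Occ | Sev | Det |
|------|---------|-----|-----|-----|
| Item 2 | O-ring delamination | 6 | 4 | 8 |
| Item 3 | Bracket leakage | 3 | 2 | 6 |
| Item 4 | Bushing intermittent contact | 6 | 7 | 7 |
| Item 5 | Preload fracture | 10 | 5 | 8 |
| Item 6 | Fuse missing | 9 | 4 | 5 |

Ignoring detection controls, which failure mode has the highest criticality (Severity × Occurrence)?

Item 5

Criticality = Severity × Occurrence:
  Item 2: 4 × 6 = 24
  Item 3: 2 × 3 = 6
  Item 4: 7 × 6 = 42
  Item 5: 5 × 10 = 50
  Item 6: 4 × 9 = 36
Highest criticality is 50 → Item 5.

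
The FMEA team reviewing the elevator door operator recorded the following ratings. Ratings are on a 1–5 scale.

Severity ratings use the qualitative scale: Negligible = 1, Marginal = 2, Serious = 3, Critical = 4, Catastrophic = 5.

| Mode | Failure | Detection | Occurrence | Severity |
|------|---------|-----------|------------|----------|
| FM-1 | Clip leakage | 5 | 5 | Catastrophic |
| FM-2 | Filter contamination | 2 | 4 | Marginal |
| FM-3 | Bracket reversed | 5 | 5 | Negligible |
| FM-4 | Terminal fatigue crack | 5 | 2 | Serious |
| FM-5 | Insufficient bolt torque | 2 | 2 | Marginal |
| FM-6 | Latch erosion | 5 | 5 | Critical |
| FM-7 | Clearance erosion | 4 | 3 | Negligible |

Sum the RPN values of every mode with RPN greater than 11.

308

RPN = Severity × Occurrence × Detection:
  FM-1: 5 × 5 × 5 = 125
  FM-2: 2 × 4 × 2 = 16
  FM-3: 1 × 5 × 5 = 25
  FM-4: 3 × 2 × 5 = 30
  FM-5: 2 × 2 × 2 = 8
  FM-6: 4 × 5 × 5 = 100
  FM-7: 1 × 3 × 4 = 12
RPN > 11: FM-1 (125), FM-2 (16), FM-3 (25), FM-4 (30), FM-6 (100), FM-7 (12).
Sum: 125 + 16 + 25 + 30 + 100 + 12 = 308.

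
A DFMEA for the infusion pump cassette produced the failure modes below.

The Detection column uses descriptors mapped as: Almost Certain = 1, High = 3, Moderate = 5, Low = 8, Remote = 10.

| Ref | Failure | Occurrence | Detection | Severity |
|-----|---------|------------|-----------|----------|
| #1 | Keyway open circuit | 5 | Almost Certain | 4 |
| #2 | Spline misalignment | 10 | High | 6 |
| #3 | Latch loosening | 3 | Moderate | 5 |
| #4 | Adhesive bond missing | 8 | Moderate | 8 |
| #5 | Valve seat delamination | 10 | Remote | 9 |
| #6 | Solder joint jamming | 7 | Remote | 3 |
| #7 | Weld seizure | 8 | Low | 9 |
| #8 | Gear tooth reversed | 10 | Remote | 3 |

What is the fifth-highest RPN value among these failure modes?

RPN = Severity × Occurrence × Detection:
  #1: 4 × 5 × 1 = 20
  #2: 6 × 10 × 3 = 180
  #3: 5 × 3 × 5 = 75
  #4: 8 × 8 × 5 = 320
  #5: 9 × 10 × 10 = 900
  #6: 3 × 7 × 10 = 210
  #7: 9 × 8 × 8 = 576
  #8: 3 × 10 × 10 = 300
Sorted descending: 900, 576, 320, 300, 210, 180, 75, 20.
The fifth-highest RPN is 210 (#6).

210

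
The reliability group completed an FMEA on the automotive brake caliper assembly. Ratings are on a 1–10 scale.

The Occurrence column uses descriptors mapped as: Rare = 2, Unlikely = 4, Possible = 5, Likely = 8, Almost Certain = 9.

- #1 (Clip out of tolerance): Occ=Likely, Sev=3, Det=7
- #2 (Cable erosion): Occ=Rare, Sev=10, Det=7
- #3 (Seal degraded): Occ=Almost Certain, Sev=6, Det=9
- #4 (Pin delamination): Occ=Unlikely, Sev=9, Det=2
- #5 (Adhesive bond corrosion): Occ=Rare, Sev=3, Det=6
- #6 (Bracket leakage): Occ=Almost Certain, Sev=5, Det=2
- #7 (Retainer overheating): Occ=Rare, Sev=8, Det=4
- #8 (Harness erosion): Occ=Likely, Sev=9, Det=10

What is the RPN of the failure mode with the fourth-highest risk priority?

RPN = Severity × Occurrence × Detection:
  #1: 3 × 8 × 7 = 168
  #2: 10 × 2 × 7 = 140
  #3: 6 × 9 × 9 = 486
  #4: 9 × 4 × 2 = 72
  #5: 3 × 2 × 6 = 36
  #6: 5 × 9 × 2 = 90
  #7: 8 × 2 × 4 = 64
  #8: 9 × 8 × 10 = 720
Sorted descending: 720, 486, 168, 140, 90, 72, 64, 36.
The fourth-highest RPN is 140 (#2).

140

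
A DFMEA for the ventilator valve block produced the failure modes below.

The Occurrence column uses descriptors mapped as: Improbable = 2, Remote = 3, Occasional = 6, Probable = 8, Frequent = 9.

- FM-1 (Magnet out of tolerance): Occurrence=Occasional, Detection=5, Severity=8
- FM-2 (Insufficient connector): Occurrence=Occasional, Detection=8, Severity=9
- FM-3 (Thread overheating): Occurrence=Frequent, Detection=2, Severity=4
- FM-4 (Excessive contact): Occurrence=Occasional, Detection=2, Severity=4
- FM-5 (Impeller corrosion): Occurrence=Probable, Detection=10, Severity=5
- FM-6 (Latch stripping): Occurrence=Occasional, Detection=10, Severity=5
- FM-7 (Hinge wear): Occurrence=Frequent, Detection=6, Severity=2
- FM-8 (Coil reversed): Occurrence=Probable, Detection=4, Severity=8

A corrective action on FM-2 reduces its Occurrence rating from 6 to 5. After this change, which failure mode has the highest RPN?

RPN = Severity × Occurrence × Detection:
  FM-1: 8 × 6 × 5 = 240
  FM-2: 9 × 6 × 8 = 432
  FM-3: 4 × 9 × 2 = 72
  FM-4: 4 × 6 × 2 = 48
  FM-5: 5 × 8 × 10 = 400
  FM-6: 5 × 6 × 10 = 300
  FM-7: 2 × 9 × 6 = 108
  FM-8: 8 × 8 × 4 = 256
After action: FM-2 → 9 × 5 × 8 = 360.
Revised RPNs: FM-5=400, FM-2=360, FM-6=300, FM-8=256, FM-1=240, FM-7=108, FM-3=72, FM-4=48.
Highest is now FM-5 (400).

FM-5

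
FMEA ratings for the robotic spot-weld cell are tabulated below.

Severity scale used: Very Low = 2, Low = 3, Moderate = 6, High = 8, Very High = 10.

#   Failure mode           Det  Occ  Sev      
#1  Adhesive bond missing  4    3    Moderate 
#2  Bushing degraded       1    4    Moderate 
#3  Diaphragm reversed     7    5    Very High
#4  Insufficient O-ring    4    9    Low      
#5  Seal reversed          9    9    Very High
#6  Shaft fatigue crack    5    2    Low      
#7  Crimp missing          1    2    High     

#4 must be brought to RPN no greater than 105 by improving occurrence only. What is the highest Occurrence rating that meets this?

8

#4: S=3, O=9, D=4 → current RPN = 108.
Fixed product = 12. Need 12 × O ≤ 105, so O ≤ 105/12 = 8.75.
Maximum integer Occurrence rating = 8 (gives RPN 96; O=9 would give 108 > 105).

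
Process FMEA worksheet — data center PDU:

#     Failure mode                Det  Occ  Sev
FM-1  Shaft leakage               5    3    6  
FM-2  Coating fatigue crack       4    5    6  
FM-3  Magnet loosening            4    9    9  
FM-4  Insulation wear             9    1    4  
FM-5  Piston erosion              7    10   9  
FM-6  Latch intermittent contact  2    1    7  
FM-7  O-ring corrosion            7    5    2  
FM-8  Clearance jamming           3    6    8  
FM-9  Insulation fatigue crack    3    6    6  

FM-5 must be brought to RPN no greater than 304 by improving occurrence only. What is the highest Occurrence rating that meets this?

FM-5: S=9, O=10, D=7 → current RPN = 630.
Fixed product = 63. Need 63 × O ≤ 304, so O ≤ 304/63 = 4.83.
Maximum integer Occurrence rating = 4 (gives RPN 252; O=5 would give 315 > 304).

4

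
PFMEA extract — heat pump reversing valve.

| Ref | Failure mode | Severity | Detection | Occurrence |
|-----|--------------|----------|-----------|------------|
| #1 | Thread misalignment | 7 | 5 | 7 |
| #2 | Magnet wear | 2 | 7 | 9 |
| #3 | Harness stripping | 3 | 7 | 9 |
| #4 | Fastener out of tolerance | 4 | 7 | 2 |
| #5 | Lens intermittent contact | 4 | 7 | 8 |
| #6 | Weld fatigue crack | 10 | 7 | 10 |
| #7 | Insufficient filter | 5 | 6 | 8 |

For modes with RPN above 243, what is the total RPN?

RPN = Severity × Occurrence × Detection:
  #1: 7 × 7 × 5 = 245
  #2: 2 × 9 × 7 = 126
  #3: 3 × 9 × 7 = 189
  #4: 4 × 2 × 7 = 56
  #5: 4 × 8 × 7 = 224
  #6: 10 × 10 × 7 = 700
  #7: 5 × 8 × 6 = 240
RPN > 243: #1 (245), #6 (700).
Sum: 245 + 700 = 945.

945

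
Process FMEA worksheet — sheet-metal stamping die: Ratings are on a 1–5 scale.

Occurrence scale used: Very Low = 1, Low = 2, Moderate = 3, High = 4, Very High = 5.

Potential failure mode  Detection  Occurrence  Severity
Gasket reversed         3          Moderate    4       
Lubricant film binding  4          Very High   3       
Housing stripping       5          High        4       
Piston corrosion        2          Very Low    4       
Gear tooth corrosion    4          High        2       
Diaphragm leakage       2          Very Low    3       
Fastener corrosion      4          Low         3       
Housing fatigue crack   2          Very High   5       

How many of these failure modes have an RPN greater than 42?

3

RPN = Severity × Occurrence × Detection:
  Gasket reversed: 4 × 3 × 3 = 36
  Lubricant film binding: 3 × 5 × 4 = 60
  Housing stripping: 4 × 4 × 5 = 80
  Piston corrosion: 4 × 1 × 2 = 8
  Gear tooth corrosion: 2 × 4 × 4 = 32
  Diaphragm leakage: 3 × 1 × 2 = 6
  Fastener corrosion: 3 × 2 × 4 = 24
  Housing fatigue crack: 5 × 5 × 2 = 50
Modes with RPN > 42: Lubricant film binding (60), Housing stripping (80), Housing fatigue crack (50) → 3.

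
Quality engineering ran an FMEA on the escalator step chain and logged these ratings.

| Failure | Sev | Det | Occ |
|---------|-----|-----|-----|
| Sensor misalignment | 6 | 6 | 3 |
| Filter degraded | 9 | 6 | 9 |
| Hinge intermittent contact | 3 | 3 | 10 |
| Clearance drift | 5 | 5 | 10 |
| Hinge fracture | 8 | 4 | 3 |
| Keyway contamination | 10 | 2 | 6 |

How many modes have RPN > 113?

3

RPN = Severity × Occurrence × Detection:
  Sensor misalignment: 6 × 3 × 6 = 108
  Filter degraded: 9 × 9 × 6 = 486
  Hinge intermittent contact: 3 × 10 × 3 = 90
  Clearance drift: 5 × 10 × 5 = 250
  Hinge fracture: 8 × 3 × 4 = 96
  Keyway contamination: 10 × 6 × 2 = 120
Modes with RPN > 113: Filter degraded (486), Clearance drift (250), Keyway contamination (120) → 3.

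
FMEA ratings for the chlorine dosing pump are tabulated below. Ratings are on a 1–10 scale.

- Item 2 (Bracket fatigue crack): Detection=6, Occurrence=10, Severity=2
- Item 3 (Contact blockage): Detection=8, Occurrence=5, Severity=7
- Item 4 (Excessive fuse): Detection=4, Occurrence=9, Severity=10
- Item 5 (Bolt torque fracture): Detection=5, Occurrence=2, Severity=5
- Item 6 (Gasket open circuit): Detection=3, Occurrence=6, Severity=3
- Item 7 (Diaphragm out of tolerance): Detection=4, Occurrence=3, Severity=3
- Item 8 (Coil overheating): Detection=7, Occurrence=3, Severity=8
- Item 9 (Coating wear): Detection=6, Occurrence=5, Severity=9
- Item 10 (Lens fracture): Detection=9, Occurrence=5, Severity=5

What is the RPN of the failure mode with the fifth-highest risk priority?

168

RPN = Severity × Occurrence × Detection:
  Item 2: 2 × 10 × 6 = 120
  Item 3: 7 × 5 × 8 = 280
  Item 4: 10 × 9 × 4 = 360
  Item 5: 5 × 2 × 5 = 50
  Item 6: 3 × 6 × 3 = 54
  Item 7: 3 × 3 × 4 = 36
  Item 8: 8 × 3 × 7 = 168
  Item 9: 9 × 5 × 6 = 270
  Item 10: 5 × 5 × 9 = 225
Sorted descending: 360, 280, 270, 225, 168, 120, 54, 50, 36.
The fifth-highest RPN is 168 (Item 8).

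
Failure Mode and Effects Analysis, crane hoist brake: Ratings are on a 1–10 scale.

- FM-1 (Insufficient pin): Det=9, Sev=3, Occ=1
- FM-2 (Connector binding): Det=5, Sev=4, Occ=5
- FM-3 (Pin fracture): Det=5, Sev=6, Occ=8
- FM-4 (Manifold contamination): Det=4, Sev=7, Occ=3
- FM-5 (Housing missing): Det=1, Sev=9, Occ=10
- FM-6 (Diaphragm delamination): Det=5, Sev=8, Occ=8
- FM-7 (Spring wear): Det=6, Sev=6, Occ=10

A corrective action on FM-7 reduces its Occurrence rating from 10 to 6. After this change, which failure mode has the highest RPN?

RPN = Severity × Occurrence × Detection:
  FM-1: 3 × 1 × 9 = 27
  FM-2: 4 × 5 × 5 = 100
  FM-3: 6 × 8 × 5 = 240
  FM-4: 7 × 3 × 4 = 84
  FM-5: 9 × 10 × 1 = 90
  FM-6: 8 × 8 × 5 = 320
  FM-7: 6 × 10 × 6 = 360
After action: FM-7 → 6 × 6 × 6 = 216.
Revised RPNs: FM-6=320, FM-3=240, FM-7=216, FM-2=100, FM-5=90, FM-4=84, FM-1=27.
Highest is now FM-6 (320).

FM-6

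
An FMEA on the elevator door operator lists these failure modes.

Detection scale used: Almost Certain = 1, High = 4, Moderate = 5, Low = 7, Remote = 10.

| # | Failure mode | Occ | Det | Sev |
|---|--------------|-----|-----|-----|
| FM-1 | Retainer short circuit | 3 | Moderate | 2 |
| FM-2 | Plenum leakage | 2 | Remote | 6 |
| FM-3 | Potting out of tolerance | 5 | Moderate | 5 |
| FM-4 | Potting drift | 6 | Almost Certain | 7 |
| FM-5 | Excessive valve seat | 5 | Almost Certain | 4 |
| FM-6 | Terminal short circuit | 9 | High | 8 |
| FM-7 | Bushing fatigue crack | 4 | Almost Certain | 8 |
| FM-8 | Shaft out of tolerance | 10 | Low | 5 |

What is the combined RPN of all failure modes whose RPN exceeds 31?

RPN = Severity × Occurrence × Detection:
  FM-1: 2 × 3 × 5 = 30
  FM-2: 6 × 2 × 10 = 120
  FM-3: 5 × 5 × 5 = 125
  FM-4: 7 × 6 × 1 = 42
  FM-5: 4 × 5 × 1 = 20
  FM-6: 8 × 9 × 4 = 288
  FM-7: 8 × 4 × 1 = 32
  FM-8: 5 × 10 × 7 = 350
RPN > 31: FM-2 (120), FM-3 (125), FM-4 (42), FM-6 (288), FM-7 (32), FM-8 (350).
Sum: 120 + 125 + 42 + 288 + 32 + 350 = 957.

957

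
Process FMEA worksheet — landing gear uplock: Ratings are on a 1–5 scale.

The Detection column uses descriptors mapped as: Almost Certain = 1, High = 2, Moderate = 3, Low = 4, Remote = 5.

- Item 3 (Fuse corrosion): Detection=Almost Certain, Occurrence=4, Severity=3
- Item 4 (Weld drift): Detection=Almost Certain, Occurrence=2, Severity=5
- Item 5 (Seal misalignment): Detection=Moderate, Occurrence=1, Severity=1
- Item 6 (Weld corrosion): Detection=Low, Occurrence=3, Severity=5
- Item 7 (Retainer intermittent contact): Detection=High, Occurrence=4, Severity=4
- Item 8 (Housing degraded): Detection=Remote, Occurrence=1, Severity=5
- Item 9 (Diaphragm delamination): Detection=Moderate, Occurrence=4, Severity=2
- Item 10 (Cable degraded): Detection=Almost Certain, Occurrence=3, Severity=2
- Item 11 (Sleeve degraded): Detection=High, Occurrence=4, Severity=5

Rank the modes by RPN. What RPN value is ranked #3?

32

RPN = Severity × Occurrence × Detection:
  Item 3: 3 × 4 × 1 = 12
  Item 4: 5 × 2 × 1 = 10
  Item 5: 1 × 1 × 3 = 3
  Item 6: 5 × 3 × 4 = 60
  Item 7: 4 × 4 × 2 = 32
  Item 8: 5 × 1 × 5 = 25
  Item 9: 2 × 4 × 3 = 24
  Item 10: 2 × 3 × 1 = 6
  Item 11: 5 × 4 × 2 = 40
Sorted descending: 60, 40, 32, 25, 24, 12, 10, 6, 3.
The third-highest RPN is 32 (Item 7).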